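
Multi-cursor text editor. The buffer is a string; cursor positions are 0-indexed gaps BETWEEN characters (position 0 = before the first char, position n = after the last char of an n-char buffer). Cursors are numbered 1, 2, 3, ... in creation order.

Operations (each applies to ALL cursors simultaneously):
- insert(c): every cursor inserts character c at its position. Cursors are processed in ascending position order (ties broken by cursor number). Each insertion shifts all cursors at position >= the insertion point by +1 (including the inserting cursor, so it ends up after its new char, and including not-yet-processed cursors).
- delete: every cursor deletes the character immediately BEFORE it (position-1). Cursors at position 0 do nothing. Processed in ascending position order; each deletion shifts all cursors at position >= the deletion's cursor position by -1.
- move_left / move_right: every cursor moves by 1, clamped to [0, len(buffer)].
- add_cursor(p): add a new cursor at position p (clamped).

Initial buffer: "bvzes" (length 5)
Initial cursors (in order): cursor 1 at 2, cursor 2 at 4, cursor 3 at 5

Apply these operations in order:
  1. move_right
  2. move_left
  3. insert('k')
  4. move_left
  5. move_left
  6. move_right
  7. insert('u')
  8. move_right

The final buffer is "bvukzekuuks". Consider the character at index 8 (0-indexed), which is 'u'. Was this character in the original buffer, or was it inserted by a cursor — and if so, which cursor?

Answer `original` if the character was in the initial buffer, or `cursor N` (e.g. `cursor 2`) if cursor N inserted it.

After op 1 (move_right): buffer="bvzes" (len 5), cursors c1@3 c2@5 c3@5, authorship .....
After op 2 (move_left): buffer="bvzes" (len 5), cursors c1@2 c2@4 c3@4, authorship .....
After op 3 (insert('k')): buffer="bvkzekks" (len 8), cursors c1@3 c2@7 c3@7, authorship ..1..23.
After op 4 (move_left): buffer="bvkzekks" (len 8), cursors c1@2 c2@6 c3@6, authorship ..1..23.
After op 5 (move_left): buffer="bvkzekks" (len 8), cursors c1@1 c2@5 c3@5, authorship ..1..23.
After op 6 (move_right): buffer="bvkzekks" (len 8), cursors c1@2 c2@6 c3@6, authorship ..1..23.
After op 7 (insert('u')): buffer="bvukzekuuks" (len 11), cursors c1@3 c2@9 c3@9, authorship ..11..2233.
After op 8 (move_right): buffer="bvukzekuuks" (len 11), cursors c1@4 c2@10 c3@10, authorship ..11..2233.
Authorship (.=original, N=cursor N): . . 1 1 . . 2 2 3 3 .
Index 8: author = 3

Answer: cursor 3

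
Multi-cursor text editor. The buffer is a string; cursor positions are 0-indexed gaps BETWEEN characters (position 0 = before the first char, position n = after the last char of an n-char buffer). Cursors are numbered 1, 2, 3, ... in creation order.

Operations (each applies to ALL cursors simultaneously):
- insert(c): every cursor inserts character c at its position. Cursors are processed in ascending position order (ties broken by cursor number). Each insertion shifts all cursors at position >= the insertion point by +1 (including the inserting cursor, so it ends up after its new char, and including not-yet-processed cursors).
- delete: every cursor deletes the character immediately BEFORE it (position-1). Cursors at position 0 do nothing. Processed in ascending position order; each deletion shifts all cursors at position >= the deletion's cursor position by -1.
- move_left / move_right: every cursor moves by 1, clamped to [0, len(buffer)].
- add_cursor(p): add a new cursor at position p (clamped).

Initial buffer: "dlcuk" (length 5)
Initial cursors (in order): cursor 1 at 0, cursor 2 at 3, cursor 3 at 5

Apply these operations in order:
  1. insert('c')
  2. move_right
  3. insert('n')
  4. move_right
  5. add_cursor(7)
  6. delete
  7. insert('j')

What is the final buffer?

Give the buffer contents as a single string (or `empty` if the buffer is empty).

After op 1 (insert('c')): buffer="cdlccukc" (len 8), cursors c1@1 c2@5 c3@8, authorship 1...2..3
After op 2 (move_right): buffer="cdlccukc" (len 8), cursors c1@2 c2@6 c3@8, authorship 1...2..3
After op 3 (insert('n')): buffer="cdnlccunkcn" (len 11), cursors c1@3 c2@8 c3@11, authorship 1.1..2.2.33
After op 4 (move_right): buffer="cdnlccunkcn" (len 11), cursors c1@4 c2@9 c3@11, authorship 1.1..2.2.33
After op 5 (add_cursor(7)): buffer="cdnlccunkcn" (len 11), cursors c1@4 c4@7 c2@9 c3@11, authorship 1.1..2.2.33
After op 6 (delete): buffer="cdnccnc" (len 7), cursors c1@3 c4@5 c2@6 c3@7, authorship 1.1.223
After op 7 (insert('j')): buffer="cdnjccjnjcj" (len 11), cursors c1@4 c4@7 c2@9 c3@11, authorship 1.11.242233

Answer: cdnjccjnjcj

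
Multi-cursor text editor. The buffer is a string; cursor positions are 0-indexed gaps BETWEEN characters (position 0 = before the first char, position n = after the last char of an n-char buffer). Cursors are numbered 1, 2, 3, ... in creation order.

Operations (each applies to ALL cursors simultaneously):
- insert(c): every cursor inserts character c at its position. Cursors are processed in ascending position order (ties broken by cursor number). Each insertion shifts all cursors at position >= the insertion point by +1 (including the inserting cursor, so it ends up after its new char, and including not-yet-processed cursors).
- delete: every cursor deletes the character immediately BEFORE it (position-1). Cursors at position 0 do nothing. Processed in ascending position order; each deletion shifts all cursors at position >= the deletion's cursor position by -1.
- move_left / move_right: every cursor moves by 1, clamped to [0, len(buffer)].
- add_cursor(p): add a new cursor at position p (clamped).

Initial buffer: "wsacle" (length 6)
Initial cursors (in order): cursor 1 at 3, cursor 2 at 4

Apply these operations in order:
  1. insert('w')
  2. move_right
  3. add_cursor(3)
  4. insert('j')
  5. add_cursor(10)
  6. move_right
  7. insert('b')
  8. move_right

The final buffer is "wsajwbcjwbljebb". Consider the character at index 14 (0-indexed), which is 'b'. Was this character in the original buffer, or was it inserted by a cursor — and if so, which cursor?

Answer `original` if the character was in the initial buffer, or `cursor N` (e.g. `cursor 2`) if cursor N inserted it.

Answer: cursor 4

Derivation:
After op 1 (insert('w')): buffer="wsawcwle" (len 8), cursors c1@4 c2@6, authorship ...1.2..
After op 2 (move_right): buffer="wsawcwle" (len 8), cursors c1@5 c2@7, authorship ...1.2..
After op 3 (add_cursor(3)): buffer="wsawcwle" (len 8), cursors c3@3 c1@5 c2@7, authorship ...1.2..
After op 4 (insert('j')): buffer="wsajwcjwlje" (len 11), cursors c3@4 c1@7 c2@10, authorship ...31.12.2.
After op 5 (add_cursor(10)): buffer="wsajwcjwlje" (len 11), cursors c3@4 c1@7 c2@10 c4@10, authorship ...31.12.2.
After op 6 (move_right): buffer="wsajwcjwlje" (len 11), cursors c3@5 c1@8 c2@11 c4@11, authorship ...31.12.2.
After op 7 (insert('b')): buffer="wsajwbcjwbljebb" (len 15), cursors c3@6 c1@10 c2@15 c4@15, authorship ...313.121.2.24
After op 8 (move_right): buffer="wsajwbcjwbljebb" (len 15), cursors c3@7 c1@11 c2@15 c4@15, authorship ...313.121.2.24
Authorship (.=original, N=cursor N): . . . 3 1 3 . 1 2 1 . 2 . 2 4
Index 14: author = 4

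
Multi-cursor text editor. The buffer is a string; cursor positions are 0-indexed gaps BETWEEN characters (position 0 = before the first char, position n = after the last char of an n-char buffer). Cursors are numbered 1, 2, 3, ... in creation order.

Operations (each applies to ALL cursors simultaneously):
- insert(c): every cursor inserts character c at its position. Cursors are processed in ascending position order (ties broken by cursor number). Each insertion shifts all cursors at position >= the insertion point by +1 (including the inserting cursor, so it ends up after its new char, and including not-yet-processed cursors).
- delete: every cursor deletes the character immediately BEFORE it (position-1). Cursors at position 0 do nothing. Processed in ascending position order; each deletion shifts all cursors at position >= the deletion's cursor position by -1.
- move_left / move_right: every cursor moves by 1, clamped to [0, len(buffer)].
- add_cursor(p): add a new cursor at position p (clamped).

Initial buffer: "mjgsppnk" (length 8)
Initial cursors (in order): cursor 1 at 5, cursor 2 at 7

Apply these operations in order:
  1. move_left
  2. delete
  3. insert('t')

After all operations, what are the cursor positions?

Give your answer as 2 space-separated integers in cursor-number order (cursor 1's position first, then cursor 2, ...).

Answer: 4 6

Derivation:
After op 1 (move_left): buffer="mjgsppnk" (len 8), cursors c1@4 c2@6, authorship ........
After op 2 (delete): buffer="mjgpnk" (len 6), cursors c1@3 c2@4, authorship ......
After op 3 (insert('t')): buffer="mjgtptnk" (len 8), cursors c1@4 c2@6, authorship ...1.2..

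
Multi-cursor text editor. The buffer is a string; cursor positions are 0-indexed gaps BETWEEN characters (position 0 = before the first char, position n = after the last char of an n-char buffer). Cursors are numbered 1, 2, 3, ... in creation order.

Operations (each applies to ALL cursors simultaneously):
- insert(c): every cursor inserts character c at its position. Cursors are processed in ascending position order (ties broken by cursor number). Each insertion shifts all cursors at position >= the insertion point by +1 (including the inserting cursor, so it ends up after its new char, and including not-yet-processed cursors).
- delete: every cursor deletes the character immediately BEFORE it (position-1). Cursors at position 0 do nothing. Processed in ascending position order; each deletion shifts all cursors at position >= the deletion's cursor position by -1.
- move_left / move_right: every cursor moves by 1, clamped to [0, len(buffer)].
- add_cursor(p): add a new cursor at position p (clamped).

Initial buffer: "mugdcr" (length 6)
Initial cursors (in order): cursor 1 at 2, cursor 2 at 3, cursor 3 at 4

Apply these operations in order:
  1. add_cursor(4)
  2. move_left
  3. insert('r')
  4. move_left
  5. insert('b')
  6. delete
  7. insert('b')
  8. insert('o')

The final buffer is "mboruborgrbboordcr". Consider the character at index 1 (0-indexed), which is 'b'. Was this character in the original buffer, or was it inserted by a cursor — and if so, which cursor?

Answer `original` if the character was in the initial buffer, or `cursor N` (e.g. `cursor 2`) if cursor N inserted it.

Answer: cursor 1

Derivation:
After op 1 (add_cursor(4)): buffer="mugdcr" (len 6), cursors c1@2 c2@3 c3@4 c4@4, authorship ......
After op 2 (move_left): buffer="mugdcr" (len 6), cursors c1@1 c2@2 c3@3 c4@3, authorship ......
After op 3 (insert('r')): buffer="mrurgrrdcr" (len 10), cursors c1@2 c2@4 c3@7 c4@7, authorship .1.2.34...
After op 4 (move_left): buffer="mrurgrrdcr" (len 10), cursors c1@1 c2@3 c3@6 c4@6, authorship .1.2.34...
After op 5 (insert('b')): buffer="mbrubrgrbbrdcr" (len 14), cursors c1@2 c2@5 c3@10 c4@10, authorship .11.22.3344...
After op 6 (delete): buffer="mrurgrrdcr" (len 10), cursors c1@1 c2@3 c3@6 c4@6, authorship .1.2.34...
After op 7 (insert('b')): buffer="mbrubrgrbbrdcr" (len 14), cursors c1@2 c2@5 c3@10 c4@10, authorship .11.22.3344...
After op 8 (insert('o')): buffer="mboruborgrbboordcr" (len 18), cursors c1@3 c2@7 c3@14 c4@14, authorship .111.222.334344...
Authorship (.=original, N=cursor N): . 1 1 1 . 2 2 2 . 3 3 4 3 4 4 . . .
Index 1: author = 1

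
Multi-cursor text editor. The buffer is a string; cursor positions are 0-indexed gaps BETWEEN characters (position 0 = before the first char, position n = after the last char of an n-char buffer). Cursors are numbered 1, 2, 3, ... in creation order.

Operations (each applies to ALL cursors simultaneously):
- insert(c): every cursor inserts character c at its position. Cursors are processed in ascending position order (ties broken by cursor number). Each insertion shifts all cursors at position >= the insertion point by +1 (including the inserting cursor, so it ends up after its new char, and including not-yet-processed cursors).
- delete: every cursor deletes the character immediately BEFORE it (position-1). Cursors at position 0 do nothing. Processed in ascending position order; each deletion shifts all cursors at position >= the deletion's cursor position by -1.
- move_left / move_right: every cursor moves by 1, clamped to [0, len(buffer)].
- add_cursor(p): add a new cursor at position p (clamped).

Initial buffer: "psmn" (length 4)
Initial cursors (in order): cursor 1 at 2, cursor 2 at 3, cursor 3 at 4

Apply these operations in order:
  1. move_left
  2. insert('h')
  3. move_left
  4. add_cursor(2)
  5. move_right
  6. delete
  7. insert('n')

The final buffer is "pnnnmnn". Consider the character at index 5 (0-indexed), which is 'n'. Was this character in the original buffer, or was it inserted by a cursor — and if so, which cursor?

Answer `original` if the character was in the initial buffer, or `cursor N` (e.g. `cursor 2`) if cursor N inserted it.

Answer: cursor 3

Derivation:
After op 1 (move_left): buffer="psmn" (len 4), cursors c1@1 c2@2 c3@3, authorship ....
After op 2 (insert('h')): buffer="phshmhn" (len 7), cursors c1@2 c2@4 c3@6, authorship .1.2.3.
After op 3 (move_left): buffer="phshmhn" (len 7), cursors c1@1 c2@3 c3@5, authorship .1.2.3.
After op 4 (add_cursor(2)): buffer="phshmhn" (len 7), cursors c1@1 c4@2 c2@3 c3@5, authorship .1.2.3.
After op 5 (move_right): buffer="phshmhn" (len 7), cursors c1@2 c4@3 c2@4 c3@6, authorship .1.2.3.
After op 6 (delete): buffer="pmn" (len 3), cursors c1@1 c2@1 c4@1 c3@2, authorship ...
After op 7 (insert('n')): buffer="pnnnmnn" (len 7), cursors c1@4 c2@4 c4@4 c3@6, authorship .124.3.
Authorship (.=original, N=cursor N): . 1 2 4 . 3 .
Index 5: author = 3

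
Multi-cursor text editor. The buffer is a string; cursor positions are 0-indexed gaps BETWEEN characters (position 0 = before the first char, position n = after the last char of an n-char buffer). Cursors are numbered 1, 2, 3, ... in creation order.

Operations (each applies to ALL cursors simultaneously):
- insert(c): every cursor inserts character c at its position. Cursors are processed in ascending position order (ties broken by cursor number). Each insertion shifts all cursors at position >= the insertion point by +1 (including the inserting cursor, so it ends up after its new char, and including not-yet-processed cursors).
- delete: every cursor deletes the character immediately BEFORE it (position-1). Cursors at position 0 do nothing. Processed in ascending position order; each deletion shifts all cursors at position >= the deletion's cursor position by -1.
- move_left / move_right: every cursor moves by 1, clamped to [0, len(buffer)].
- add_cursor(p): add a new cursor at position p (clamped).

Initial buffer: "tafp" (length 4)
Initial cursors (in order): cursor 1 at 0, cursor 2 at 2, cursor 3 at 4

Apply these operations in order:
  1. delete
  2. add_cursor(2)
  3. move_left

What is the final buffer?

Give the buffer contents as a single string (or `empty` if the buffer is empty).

After op 1 (delete): buffer="tf" (len 2), cursors c1@0 c2@1 c3@2, authorship ..
After op 2 (add_cursor(2)): buffer="tf" (len 2), cursors c1@0 c2@1 c3@2 c4@2, authorship ..
After op 3 (move_left): buffer="tf" (len 2), cursors c1@0 c2@0 c3@1 c4@1, authorship ..

Answer: tf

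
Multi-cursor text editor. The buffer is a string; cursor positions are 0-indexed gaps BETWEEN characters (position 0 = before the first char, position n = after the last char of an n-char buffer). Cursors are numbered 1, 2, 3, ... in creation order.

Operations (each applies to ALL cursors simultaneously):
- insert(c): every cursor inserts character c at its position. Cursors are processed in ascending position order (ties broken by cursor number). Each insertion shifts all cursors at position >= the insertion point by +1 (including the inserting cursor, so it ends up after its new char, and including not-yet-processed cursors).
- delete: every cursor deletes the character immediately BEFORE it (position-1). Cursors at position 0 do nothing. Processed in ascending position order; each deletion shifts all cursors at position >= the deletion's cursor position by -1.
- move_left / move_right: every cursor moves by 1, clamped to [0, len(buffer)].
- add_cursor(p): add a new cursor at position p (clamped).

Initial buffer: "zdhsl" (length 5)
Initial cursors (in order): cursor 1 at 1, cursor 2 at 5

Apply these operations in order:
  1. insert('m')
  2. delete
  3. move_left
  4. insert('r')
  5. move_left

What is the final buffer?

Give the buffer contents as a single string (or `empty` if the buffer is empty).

After op 1 (insert('m')): buffer="zmdhslm" (len 7), cursors c1@2 c2@7, authorship .1....2
After op 2 (delete): buffer="zdhsl" (len 5), cursors c1@1 c2@5, authorship .....
After op 3 (move_left): buffer="zdhsl" (len 5), cursors c1@0 c2@4, authorship .....
After op 4 (insert('r')): buffer="rzdhsrl" (len 7), cursors c1@1 c2@6, authorship 1....2.
After op 5 (move_left): buffer="rzdhsrl" (len 7), cursors c1@0 c2@5, authorship 1....2.

Answer: rzdhsrl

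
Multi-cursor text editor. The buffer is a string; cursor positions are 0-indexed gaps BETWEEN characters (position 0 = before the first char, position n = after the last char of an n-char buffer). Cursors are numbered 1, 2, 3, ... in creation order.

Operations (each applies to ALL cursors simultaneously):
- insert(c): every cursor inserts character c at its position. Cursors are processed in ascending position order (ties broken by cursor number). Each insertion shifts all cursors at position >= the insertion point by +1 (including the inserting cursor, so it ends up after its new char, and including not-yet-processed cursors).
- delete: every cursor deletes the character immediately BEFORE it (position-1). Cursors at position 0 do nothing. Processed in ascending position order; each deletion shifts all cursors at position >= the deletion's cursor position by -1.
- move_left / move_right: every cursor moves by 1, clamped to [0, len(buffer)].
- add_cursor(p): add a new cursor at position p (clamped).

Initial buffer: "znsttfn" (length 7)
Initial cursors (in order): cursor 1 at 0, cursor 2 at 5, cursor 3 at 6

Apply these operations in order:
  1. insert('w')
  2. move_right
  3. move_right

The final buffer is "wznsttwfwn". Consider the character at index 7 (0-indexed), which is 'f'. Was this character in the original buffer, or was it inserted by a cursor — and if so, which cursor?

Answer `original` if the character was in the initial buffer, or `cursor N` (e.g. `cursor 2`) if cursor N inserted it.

Answer: original

Derivation:
After op 1 (insert('w')): buffer="wznsttwfwn" (len 10), cursors c1@1 c2@7 c3@9, authorship 1.....2.3.
After op 2 (move_right): buffer="wznsttwfwn" (len 10), cursors c1@2 c2@8 c3@10, authorship 1.....2.3.
After op 3 (move_right): buffer="wznsttwfwn" (len 10), cursors c1@3 c2@9 c3@10, authorship 1.....2.3.
Authorship (.=original, N=cursor N): 1 . . . . . 2 . 3 .
Index 7: author = original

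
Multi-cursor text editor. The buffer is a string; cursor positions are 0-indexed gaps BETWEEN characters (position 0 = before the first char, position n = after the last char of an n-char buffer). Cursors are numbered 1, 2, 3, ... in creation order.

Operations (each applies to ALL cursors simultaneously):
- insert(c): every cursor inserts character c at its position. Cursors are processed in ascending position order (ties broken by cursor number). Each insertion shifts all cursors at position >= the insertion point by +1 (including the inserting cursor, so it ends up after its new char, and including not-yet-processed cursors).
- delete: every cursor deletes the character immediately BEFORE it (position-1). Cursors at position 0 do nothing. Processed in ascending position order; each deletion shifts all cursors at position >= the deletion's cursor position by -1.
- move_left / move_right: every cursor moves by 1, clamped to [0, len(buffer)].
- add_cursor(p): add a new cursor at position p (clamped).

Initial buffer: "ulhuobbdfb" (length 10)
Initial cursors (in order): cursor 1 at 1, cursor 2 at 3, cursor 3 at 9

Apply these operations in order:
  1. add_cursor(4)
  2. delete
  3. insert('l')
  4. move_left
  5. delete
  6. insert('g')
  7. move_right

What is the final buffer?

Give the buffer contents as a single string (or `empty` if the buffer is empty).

Answer: glgglobbglb

Derivation:
After op 1 (add_cursor(4)): buffer="ulhuobbdfb" (len 10), cursors c1@1 c2@3 c4@4 c3@9, authorship ..........
After op 2 (delete): buffer="lobbdb" (len 6), cursors c1@0 c2@1 c4@1 c3@5, authorship ......
After op 3 (insert('l')): buffer="llllobbdlb" (len 10), cursors c1@1 c2@4 c4@4 c3@9, authorship 1.24....3.
After op 4 (move_left): buffer="llllobbdlb" (len 10), cursors c1@0 c2@3 c4@3 c3@8, authorship 1.24....3.
After op 5 (delete): buffer="llobblb" (len 7), cursors c1@0 c2@1 c4@1 c3@5, authorship 14...3.
After op 6 (insert('g')): buffer="glgglobbglb" (len 11), cursors c1@1 c2@4 c4@4 c3@9, authorship 11244...33.
After op 7 (move_right): buffer="glgglobbglb" (len 11), cursors c1@2 c2@5 c4@5 c3@10, authorship 11244...33.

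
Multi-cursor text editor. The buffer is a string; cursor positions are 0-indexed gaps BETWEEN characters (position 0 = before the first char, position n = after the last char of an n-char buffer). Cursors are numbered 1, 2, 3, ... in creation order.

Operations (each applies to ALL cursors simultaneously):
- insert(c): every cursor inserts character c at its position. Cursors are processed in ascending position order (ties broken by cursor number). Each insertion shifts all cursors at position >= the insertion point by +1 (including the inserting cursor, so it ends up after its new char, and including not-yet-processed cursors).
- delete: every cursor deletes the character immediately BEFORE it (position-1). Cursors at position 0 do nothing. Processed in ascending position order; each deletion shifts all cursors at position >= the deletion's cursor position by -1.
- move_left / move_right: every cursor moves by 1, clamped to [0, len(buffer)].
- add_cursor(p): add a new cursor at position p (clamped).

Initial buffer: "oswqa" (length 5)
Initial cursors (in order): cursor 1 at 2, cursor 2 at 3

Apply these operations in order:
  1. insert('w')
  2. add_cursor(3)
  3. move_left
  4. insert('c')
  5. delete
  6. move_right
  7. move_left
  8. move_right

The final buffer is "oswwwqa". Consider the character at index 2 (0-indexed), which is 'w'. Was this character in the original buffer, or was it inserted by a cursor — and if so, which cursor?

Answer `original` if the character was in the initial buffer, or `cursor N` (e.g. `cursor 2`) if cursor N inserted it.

Answer: cursor 1

Derivation:
After op 1 (insert('w')): buffer="oswwwqa" (len 7), cursors c1@3 c2@5, authorship ..1.2..
After op 2 (add_cursor(3)): buffer="oswwwqa" (len 7), cursors c1@3 c3@3 c2@5, authorship ..1.2..
After op 3 (move_left): buffer="oswwwqa" (len 7), cursors c1@2 c3@2 c2@4, authorship ..1.2..
After op 4 (insert('c')): buffer="osccwwcwqa" (len 10), cursors c1@4 c3@4 c2@7, authorship ..131.22..
After op 5 (delete): buffer="oswwwqa" (len 7), cursors c1@2 c3@2 c2@4, authorship ..1.2..
After op 6 (move_right): buffer="oswwwqa" (len 7), cursors c1@3 c3@3 c2@5, authorship ..1.2..
After op 7 (move_left): buffer="oswwwqa" (len 7), cursors c1@2 c3@2 c2@4, authorship ..1.2..
After op 8 (move_right): buffer="oswwwqa" (len 7), cursors c1@3 c3@3 c2@5, authorship ..1.2..
Authorship (.=original, N=cursor N): . . 1 . 2 . .
Index 2: author = 1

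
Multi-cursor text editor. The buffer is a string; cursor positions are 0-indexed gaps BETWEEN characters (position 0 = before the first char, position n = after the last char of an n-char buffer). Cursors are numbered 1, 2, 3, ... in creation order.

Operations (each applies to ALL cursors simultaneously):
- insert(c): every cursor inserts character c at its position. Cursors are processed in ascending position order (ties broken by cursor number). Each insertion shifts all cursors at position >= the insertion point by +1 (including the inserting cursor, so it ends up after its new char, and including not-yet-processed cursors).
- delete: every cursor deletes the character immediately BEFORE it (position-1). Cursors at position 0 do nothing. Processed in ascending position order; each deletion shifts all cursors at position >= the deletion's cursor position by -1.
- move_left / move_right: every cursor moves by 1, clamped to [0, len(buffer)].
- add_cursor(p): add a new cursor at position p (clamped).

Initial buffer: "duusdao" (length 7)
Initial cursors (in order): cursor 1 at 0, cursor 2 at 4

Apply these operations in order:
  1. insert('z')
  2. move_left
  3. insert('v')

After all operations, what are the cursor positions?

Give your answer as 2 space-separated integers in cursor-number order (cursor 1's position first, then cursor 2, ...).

Answer: 1 7

Derivation:
After op 1 (insert('z')): buffer="zduuszdao" (len 9), cursors c1@1 c2@6, authorship 1....2...
After op 2 (move_left): buffer="zduuszdao" (len 9), cursors c1@0 c2@5, authorship 1....2...
After op 3 (insert('v')): buffer="vzduusvzdao" (len 11), cursors c1@1 c2@7, authorship 11....22...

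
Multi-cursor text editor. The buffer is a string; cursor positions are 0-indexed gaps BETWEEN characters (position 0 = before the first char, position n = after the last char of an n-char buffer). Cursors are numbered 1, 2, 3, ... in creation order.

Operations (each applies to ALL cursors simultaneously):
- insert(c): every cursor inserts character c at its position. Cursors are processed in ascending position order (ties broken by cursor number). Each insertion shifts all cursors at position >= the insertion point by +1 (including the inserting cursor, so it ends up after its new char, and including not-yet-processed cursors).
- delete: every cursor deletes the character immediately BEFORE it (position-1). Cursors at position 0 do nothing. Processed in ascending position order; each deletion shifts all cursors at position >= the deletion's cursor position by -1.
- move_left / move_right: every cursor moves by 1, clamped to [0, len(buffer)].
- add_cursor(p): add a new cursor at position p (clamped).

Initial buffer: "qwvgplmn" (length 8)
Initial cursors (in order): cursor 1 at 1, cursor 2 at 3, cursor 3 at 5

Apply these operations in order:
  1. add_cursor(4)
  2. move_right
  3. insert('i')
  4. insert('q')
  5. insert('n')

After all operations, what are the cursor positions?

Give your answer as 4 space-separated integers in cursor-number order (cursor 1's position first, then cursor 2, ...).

Answer: 5 10 18 14

Derivation:
After op 1 (add_cursor(4)): buffer="qwvgplmn" (len 8), cursors c1@1 c2@3 c4@4 c3@5, authorship ........
After op 2 (move_right): buffer="qwvgplmn" (len 8), cursors c1@2 c2@4 c4@5 c3@6, authorship ........
After op 3 (insert('i')): buffer="qwivgipilimn" (len 12), cursors c1@3 c2@6 c4@8 c3@10, authorship ..1..2.4.3..
After op 4 (insert('q')): buffer="qwiqvgiqpiqliqmn" (len 16), cursors c1@4 c2@8 c4@11 c3@14, authorship ..11..22.44.33..
After op 5 (insert('n')): buffer="qwiqnvgiqnpiqnliqnmn" (len 20), cursors c1@5 c2@10 c4@14 c3@18, authorship ..111..222.444.333..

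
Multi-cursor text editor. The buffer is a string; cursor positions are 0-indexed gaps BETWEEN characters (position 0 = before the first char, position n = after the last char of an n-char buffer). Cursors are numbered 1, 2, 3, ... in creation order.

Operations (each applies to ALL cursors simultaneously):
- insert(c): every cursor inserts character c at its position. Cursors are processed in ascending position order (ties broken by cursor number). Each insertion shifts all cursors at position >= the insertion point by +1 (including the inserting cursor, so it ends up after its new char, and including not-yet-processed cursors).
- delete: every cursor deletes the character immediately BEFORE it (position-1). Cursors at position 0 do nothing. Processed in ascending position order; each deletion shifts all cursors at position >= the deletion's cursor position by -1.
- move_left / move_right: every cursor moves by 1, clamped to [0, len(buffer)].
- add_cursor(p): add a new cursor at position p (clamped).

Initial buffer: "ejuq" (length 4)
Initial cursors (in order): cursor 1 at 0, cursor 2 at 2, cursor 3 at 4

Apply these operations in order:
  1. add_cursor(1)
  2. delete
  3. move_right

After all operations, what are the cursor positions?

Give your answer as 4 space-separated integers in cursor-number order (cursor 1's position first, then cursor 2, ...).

After op 1 (add_cursor(1)): buffer="ejuq" (len 4), cursors c1@0 c4@1 c2@2 c3@4, authorship ....
After op 2 (delete): buffer="u" (len 1), cursors c1@0 c2@0 c4@0 c3@1, authorship .
After op 3 (move_right): buffer="u" (len 1), cursors c1@1 c2@1 c3@1 c4@1, authorship .

Answer: 1 1 1 1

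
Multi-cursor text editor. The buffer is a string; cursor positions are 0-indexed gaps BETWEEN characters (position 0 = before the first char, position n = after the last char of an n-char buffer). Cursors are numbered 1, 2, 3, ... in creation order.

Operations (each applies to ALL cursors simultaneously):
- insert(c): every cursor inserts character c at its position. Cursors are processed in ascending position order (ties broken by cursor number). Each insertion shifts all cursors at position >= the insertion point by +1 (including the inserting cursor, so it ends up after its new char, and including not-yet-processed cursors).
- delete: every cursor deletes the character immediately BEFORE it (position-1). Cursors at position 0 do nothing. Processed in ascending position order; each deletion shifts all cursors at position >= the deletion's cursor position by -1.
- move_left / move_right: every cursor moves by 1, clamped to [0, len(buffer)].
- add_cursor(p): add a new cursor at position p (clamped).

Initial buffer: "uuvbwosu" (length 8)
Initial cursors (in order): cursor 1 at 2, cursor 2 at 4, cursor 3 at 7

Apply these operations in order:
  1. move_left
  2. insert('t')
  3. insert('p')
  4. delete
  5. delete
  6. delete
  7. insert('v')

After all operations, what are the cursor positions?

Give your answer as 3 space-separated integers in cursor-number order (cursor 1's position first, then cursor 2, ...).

Answer: 1 3 6

Derivation:
After op 1 (move_left): buffer="uuvbwosu" (len 8), cursors c1@1 c2@3 c3@6, authorship ........
After op 2 (insert('t')): buffer="utuvtbwotsu" (len 11), cursors c1@2 c2@5 c3@9, authorship .1..2...3..
After op 3 (insert('p')): buffer="utpuvtpbwotpsu" (len 14), cursors c1@3 c2@7 c3@12, authorship .11..22...33..
After op 4 (delete): buffer="utuvtbwotsu" (len 11), cursors c1@2 c2@5 c3@9, authorship .1..2...3..
After op 5 (delete): buffer="uuvbwosu" (len 8), cursors c1@1 c2@3 c3@6, authorship ........
After op 6 (delete): buffer="ubwsu" (len 5), cursors c1@0 c2@1 c3@3, authorship .....
After op 7 (insert('v')): buffer="vuvbwvsu" (len 8), cursors c1@1 c2@3 c3@6, authorship 1.2..3..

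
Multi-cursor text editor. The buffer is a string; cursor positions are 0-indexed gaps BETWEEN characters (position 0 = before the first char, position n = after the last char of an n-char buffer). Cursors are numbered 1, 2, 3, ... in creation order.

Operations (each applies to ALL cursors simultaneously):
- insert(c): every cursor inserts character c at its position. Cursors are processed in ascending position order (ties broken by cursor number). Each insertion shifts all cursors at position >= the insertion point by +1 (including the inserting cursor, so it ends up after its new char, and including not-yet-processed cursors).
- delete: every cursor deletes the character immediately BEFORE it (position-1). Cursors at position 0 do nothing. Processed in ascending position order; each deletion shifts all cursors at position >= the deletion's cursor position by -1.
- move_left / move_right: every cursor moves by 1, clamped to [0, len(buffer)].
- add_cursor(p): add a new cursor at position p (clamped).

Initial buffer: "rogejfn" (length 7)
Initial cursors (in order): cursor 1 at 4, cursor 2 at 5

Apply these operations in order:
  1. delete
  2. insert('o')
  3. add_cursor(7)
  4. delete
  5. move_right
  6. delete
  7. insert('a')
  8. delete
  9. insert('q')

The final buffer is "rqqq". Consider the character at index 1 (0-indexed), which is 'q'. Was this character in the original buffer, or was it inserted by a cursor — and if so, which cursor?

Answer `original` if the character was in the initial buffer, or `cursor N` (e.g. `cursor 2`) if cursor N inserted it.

Answer: cursor 1

Derivation:
After op 1 (delete): buffer="rogfn" (len 5), cursors c1@3 c2@3, authorship .....
After op 2 (insert('o')): buffer="rogoofn" (len 7), cursors c1@5 c2@5, authorship ...12..
After op 3 (add_cursor(7)): buffer="rogoofn" (len 7), cursors c1@5 c2@5 c3@7, authorship ...12..
After op 4 (delete): buffer="rogf" (len 4), cursors c1@3 c2@3 c3@4, authorship ....
After op 5 (move_right): buffer="rogf" (len 4), cursors c1@4 c2@4 c3@4, authorship ....
After op 6 (delete): buffer="r" (len 1), cursors c1@1 c2@1 c3@1, authorship .
After op 7 (insert('a')): buffer="raaa" (len 4), cursors c1@4 c2@4 c3@4, authorship .123
After op 8 (delete): buffer="r" (len 1), cursors c1@1 c2@1 c3@1, authorship .
After op 9 (insert('q')): buffer="rqqq" (len 4), cursors c1@4 c2@4 c3@4, authorship .123
Authorship (.=original, N=cursor N): . 1 2 3
Index 1: author = 1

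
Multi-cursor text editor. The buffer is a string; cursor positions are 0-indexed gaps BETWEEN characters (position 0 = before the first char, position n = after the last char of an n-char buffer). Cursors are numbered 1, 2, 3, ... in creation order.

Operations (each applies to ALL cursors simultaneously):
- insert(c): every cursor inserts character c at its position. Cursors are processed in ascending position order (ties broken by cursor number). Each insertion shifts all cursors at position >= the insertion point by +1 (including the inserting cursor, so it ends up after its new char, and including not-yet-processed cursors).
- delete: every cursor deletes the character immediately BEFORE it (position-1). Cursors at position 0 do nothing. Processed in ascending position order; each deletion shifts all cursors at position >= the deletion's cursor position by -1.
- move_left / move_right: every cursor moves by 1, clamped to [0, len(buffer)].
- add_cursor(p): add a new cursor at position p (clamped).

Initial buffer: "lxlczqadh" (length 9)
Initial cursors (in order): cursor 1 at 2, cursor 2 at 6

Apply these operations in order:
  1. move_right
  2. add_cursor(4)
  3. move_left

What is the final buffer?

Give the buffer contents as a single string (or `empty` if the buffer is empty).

Answer: lxlczqadh

Derivation:
After op 1 (move_right): buffer="lxlczqadh" (len 9), cursors c1@3 c2@7, authorship .........
After op 2 (add_cursor(4)): buffer="lxlczqadh" (len 9), cursors c1@3 c3@4 c2@7, authorship .........
After op 3 (move_left): buffer="lxlczqadh" (len 9), cursors c1@2 c3@3 c2@6, authorship .........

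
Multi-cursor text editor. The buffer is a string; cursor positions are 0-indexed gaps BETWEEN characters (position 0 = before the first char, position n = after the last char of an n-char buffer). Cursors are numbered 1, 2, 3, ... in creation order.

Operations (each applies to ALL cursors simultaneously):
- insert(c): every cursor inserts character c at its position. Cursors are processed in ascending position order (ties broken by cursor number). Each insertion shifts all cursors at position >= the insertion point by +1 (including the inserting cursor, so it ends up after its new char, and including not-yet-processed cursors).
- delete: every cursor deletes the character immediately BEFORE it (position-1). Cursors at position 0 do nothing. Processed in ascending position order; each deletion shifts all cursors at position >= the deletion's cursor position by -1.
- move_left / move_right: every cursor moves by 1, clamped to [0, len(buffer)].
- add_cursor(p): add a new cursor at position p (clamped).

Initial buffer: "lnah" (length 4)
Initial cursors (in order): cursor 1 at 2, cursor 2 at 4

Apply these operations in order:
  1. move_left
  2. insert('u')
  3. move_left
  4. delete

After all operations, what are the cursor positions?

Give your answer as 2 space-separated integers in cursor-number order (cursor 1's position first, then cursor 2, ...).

Answer: 0 2

Derivation:
After op 1 (move_left): buffer="lnah" (len 4), cursors c1@1 c2@3, authorship ....
After op 2 (insert('u')): buffer="lunauh" (len 6), cursors c1@2 c2@5, authorship .1..2.
After op 3 (move_left): buffer="lunauh" (len 6), cursors c1@1 c2@4, authorship .1..2.
After op 4 (delete): buffer="unuh" (len 4), cursors c1@0 c2@2, authorship 1.2.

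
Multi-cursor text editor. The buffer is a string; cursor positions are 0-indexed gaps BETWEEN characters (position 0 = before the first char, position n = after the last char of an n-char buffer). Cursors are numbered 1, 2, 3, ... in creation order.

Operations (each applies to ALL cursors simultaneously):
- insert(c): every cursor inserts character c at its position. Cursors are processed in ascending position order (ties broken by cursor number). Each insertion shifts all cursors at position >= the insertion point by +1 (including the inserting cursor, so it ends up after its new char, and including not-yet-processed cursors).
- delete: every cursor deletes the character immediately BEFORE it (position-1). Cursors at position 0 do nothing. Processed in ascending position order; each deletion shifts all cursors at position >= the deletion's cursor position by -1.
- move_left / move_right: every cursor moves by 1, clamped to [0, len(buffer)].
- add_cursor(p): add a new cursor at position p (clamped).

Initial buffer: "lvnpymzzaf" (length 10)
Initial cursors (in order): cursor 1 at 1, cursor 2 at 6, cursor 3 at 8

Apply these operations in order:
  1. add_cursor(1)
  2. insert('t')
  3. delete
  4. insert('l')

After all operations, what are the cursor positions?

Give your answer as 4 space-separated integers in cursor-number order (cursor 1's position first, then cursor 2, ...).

Answer: 3 9 12 3

Derivation:
After op 1 (add_cursor(1)): buffer="lvnpymzzaf" (len 10), cursors c1@1 c4@1 c2@6 c3@8, authorship ..........
After op 2 (insert('t')): buffer="lttvnpymtzztaf" (len 14), cursors c1@3 c4@3 c2@9 c3@12, authorship .14.....2..3..
After op 3 (delete): buffer="lvnpymzzaf" (len 10), cursors c1@1 c4@1 c2@6 c3@8, authorship ..........
After op 4 (insert('l')): buffer="lllvnpymlzzlaf" (len 14), cursors c1@3 c4@3 c2@9 c3@12, authorship .14.....2..3..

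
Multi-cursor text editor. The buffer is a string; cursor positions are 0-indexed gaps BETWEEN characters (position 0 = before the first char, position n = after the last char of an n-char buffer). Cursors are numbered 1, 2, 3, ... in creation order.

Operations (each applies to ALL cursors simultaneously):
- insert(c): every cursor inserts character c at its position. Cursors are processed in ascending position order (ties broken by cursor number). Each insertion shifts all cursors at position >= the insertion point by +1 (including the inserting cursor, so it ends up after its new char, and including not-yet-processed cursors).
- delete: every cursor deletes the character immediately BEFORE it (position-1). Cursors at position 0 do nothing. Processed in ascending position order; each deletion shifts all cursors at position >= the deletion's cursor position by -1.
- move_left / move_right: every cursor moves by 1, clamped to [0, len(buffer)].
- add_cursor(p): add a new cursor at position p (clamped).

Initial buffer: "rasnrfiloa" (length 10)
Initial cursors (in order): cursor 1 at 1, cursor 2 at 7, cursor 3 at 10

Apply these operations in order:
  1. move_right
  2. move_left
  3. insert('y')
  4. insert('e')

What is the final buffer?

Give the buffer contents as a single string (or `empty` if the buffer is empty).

After op 1 (move_right): buffer="rasnrfiloa" (len 10), cursors c1@2 c2@8 c3@10, authorship ..........
After op 2 (move_left): buffer="rasnrfiloa" (len 10), cursors c1@1 c2@7 c3@9, authorship ..........
After op 3 (insert('y')): buffer="ryasnrfiyloya" (len 13), cursors c1@2 c2@9 c3@12, authorship .1......2..3.
After op 4 (insert('e')): buffer="ryeasnrfiyeloyea" (len 16), cursors c1@3 c2@11 c3@15, authorship .11......22..33.

Answer: ryeasnrfiyeloyea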